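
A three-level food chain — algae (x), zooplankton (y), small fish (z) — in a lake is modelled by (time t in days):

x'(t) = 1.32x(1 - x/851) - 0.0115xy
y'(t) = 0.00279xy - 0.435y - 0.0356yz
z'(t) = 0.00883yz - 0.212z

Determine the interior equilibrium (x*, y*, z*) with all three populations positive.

From dz/dt = 0: 0.00883y* = 0.212, so y* = 24.
From dx/dt = 0: 1.32(1 - x*/851) = 0.0115·24, giving x* = 851·(1 - 0.209) = 673.
From dy/dt = 0: 0.00279·673 - 0.435 = 0.0356z*, so z* = 1.44/0.0356 = 40.5.

x* ≈ 673, y* ≈ 24, z* ≈ 40.5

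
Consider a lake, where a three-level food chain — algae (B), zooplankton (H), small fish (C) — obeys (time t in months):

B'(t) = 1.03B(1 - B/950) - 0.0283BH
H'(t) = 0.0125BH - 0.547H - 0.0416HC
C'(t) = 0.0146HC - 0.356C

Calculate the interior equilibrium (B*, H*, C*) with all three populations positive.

B* ≈ 314, H* ≈ 24.4, C* ≈ 81.1

From dC/dt = 0: 0.0146H* = 0.356, so H* = 24.4.
From dB/dt = 0: 1.03(1 - B*/950) = 0.0283·24.4, giving B* = 950·(1 - 0.67) = 314.
From dH/dt = 0: 0.0125·314 - 0.547 = 0.0416C*, so C* = 3.37/0.0416 = 81.1.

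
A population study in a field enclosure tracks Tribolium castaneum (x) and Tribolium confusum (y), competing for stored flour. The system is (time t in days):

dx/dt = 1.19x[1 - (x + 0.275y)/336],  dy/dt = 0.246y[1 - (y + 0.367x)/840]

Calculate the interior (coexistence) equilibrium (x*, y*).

Setting both brackets to zero gives the nullclines x + 0.275y = 336 and 0.367x + y = 840.
Substituting y = 840 - 0.367x into the first: x(1 - 0.275·0.367) = 336 - 0.275·840.
So x* = 105/0.899 = 117, and then y* = 840 - 0.367·117 = 797.

x* ≈ 117, y* ≈ 797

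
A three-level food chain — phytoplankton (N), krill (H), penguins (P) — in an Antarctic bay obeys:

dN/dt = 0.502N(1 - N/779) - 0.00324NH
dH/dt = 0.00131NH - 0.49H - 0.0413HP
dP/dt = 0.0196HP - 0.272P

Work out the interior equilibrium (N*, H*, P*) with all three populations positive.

N* ≈ 709, H* ≈ 13.9, P* ≈ 10.6

From dP/dt = 0: 0.0196H* = 0.272, so H* = 13.9.
From dN/dt = 0: 0.502(1 - N*/779) = 0.00324·13.9, giving N* = 779·(1 - 0.0896) = 709.
From dH/dt = 0: 0.00131·709 - 0.49 = 0.0413P*, so P* = 0.439/0.0413 = 10.6.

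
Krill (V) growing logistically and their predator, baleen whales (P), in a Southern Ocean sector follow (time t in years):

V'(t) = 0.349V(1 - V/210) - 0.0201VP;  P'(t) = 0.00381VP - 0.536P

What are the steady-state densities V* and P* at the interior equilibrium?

V* ≈ 141, P* ≈ 5.73

From dP/dt = 0 with P > 0: 0.00381V* = 0.536, so V* = 141.
Substitute into dV/dt = 0: 0.349(1 - 141/210) = 0.0201P*.
The bracket is 0.33, giving P* = 0.115/0.0201 = 5.73.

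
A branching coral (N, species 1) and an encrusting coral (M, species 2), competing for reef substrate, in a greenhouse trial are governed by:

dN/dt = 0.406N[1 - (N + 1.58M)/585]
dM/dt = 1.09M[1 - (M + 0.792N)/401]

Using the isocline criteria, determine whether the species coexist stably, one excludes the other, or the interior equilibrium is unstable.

unstable coexistence (outcome depends on initial conditions)

Compare the nullcline intercepts: K1/α12 = 585/1.58 = 370 < K2 = 401; K2/α21 = 401/0.792 = 506 < K1 = 585.
Since both are reversed, neither can invade when rare; the interior point is a saddle.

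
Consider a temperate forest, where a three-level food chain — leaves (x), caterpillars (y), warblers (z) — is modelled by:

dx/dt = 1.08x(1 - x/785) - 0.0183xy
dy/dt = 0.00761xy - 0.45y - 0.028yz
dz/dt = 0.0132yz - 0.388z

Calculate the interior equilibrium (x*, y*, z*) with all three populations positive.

x* ≈ 394, y* ≈ 29.4, z* ≈ 91

From dz/dt = 0: 0.0132y* = 0.388, so y* = 29.4.
From dx/dt = 0: 1.08(1 - x*/785) = 0.0183·29.4, giving x* = 785·(1 - 0.498) = 394.
From dy/dt = 0: 0.00761·394 - 0.45 = 0.028z*, so z* = 2.55/0.028 = 91.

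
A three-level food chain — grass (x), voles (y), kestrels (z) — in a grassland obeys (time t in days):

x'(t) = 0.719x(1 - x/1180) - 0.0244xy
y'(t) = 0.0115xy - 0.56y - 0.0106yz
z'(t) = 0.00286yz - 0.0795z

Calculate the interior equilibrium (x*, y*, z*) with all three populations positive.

x* ≈ 66.9, y* ≈ 27.8, z* ≈ 19.7

From dz/dt = 0: 0.00286y* = 0.0795, so y* = 27.8.
From dx/dt = 0: 0.719(1 - x*/1180) = 0.0244·27.8, giving x* = 1180·(1 - 0.943) = 66.9.
From dy/dt = 0: 0.0115·66.9 - 0.56 = 0.0106z*, so z* = 0.209/0.0106 = 19.7.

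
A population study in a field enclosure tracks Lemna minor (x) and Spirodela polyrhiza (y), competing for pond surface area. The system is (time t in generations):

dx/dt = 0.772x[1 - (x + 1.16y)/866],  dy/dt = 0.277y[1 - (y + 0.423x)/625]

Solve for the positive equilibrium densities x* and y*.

Setting both brackets to zero gives the nullclines x + 1.16y = 866 and 0.423x + y = 625.
Substituting y = 625 - 0.423x into the first: x(1 - 1.16·0.423) = 866 - 1.16·625.
So x* = 141/0.509 = 277, and then y* = 625 - 0.423·277 = 508.

x* ≈ 277, y* ≈ 508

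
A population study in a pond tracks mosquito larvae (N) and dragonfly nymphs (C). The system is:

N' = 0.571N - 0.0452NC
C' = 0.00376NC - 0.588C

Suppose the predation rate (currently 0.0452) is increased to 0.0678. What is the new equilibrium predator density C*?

C* ≈ 8.42

At the interior fixed point, setting dN/dt = 0 with N > 0 fixes C* = (prey growth rate)/(NC coefficient) — independent of the other coefficients.
With the change, C* = 0.571/0.0678 = 8.42; it falls from 12.6.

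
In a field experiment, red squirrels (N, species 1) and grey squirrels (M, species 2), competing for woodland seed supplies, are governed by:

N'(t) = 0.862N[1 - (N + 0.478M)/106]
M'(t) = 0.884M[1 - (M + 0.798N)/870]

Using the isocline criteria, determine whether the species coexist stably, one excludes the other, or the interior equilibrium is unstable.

Compare the nullcline intercepts: K1/α12 = 106/0.478 = 222 < K2 = 870; K2/α21 = 870/0.798 = 1090 > K1 = 106.
Since the inequalities point opposite ways, species 2 can invade but species 1 cannot.

species 2 excludes species 1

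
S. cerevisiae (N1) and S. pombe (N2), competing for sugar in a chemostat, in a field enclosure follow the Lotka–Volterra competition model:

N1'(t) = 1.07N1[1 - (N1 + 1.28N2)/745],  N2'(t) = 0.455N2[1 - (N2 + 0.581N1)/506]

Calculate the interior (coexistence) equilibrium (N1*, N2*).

Setting both brackets to zero gives the nullclines N1 + 1.28N2 = 745 and 0.581N1 + N2 = 506.
Substituting N2 = 506 - 0.581N1 into the first: N1(1 - 1.28·0.581) = 745 - 1.28·506.
So N1* = 97.3/0.256 = 380, and then N2* = 506 - 0.581·380 = 285.

N1* ≈ 380, N2* ≈ 285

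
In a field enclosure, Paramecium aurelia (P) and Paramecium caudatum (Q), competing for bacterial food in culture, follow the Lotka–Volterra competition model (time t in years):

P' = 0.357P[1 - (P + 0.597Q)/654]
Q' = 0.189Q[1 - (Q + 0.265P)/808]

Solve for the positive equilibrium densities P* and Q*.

P* ≈ 204, Q* ≈ 754

Setting both brackets to zero gives the nullclines P + 0.597Q = 654 and 0.265P + Q = 808.
Substituting Q = 808 - 0.265P into the first: P(1 - 0.597·0.265) = 654 - 0.597·808.
So P* = 172/0.842 = 204, and then Q* = 808 - 0.265·204 = 754.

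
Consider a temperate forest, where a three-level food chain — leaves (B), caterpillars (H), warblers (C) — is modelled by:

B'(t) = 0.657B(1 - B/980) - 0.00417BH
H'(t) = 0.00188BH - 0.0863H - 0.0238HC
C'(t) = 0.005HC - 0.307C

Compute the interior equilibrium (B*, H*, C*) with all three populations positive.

From dC/dt = 0: 0.005H* = 0.307, so H* = 61.4.
From dB/dt = 0: 0.657(1 - B*/980) = 0.00417·61.4, giving B* = 980·(1 - 0.39) = 598.
From dH/dt = 0: 0.00188·598 - 0.0863 = 0.0238C*, so C* = 1.04/0.0238 = 43.6.

B* ≈ 598, H* ≈ 61.4, C* ≈ 43.6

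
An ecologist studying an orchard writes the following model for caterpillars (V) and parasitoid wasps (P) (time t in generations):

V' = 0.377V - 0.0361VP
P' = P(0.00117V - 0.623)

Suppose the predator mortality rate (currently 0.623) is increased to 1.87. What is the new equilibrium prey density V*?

At the interior fixed point, setting dP/dt = 0 with P > 0 fixes V* = (predator death rate)/(VP coefficient) — independent of the other coefficients.
With the change, V* = 1.87/0.00117 = 1600; it rises from 532.

V* ≈ 1600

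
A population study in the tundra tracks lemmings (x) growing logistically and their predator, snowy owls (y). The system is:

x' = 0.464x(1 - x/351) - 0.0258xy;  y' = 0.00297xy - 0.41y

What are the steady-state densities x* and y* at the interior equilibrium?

From dy/dt = 0 with y > 0: 0.00297x* = 0.41, so x* = 138.
Substitute into dx/dt = 0: 0.464(1 - 138/351) = 0.0258y*.
The bracket is 0.607, giving y* = 0.282/0.0258 = 10.9.

x* ≈ 138, y* ≈ 10.9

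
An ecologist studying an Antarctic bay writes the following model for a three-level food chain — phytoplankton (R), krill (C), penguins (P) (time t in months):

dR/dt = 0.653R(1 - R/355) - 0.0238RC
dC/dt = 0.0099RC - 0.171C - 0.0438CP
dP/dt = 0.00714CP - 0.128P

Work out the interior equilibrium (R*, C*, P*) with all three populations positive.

R* ≈ 123, C* ≈ 17.9, P* ≈ 23.9

From dP/dt = 0: 0.00714C* = 0.128, so C* = 17.9.
From dR/dt = 0: 0.653(1 - R*/355) = 0.0238·17.9, giving R* = 355·(1 - 0.653) = 123.
From dC/dt = 0: 0.0099·123 - 0.171 = 0.0438P*, so P* = 1.05/0.0438 = 23.9.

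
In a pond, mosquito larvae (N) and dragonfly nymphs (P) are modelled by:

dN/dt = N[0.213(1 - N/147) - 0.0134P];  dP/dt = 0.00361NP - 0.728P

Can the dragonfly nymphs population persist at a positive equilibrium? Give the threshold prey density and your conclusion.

The predator equation gives dP/dt > 0 only when N > 0.728/0.00361 = 202.
Without the predator, N → K = 147. Since 147 < 202, the predator cannot invade.

Threshold N = 202; K < 202, so no, the predator goes extinct.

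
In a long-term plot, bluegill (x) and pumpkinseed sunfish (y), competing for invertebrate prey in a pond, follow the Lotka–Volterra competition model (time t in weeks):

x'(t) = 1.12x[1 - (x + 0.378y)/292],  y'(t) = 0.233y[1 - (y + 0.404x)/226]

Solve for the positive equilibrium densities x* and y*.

x* ≈ 244, y* ≈ 128

Setting both brackets to zero gives the nullclines x + 0.378y = 292 and 0.404x + y = 226.
Substituting y = 226 - 0.404x into the first: x(1 - 0.378·0.404) = 292 - 0.378·226.
So x* = 207/0.847 = 244, and then y* = 226 - 0.404·244 = 128.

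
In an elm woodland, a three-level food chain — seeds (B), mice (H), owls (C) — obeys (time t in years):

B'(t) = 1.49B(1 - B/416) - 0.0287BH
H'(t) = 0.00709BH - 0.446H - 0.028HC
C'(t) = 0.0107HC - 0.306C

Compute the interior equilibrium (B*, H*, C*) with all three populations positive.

B* ≈ 187, H* ≈ 28.6, C* ≈ 31.4

From dC/dt = 0: 0.0107H* = 0.306, so H* = 28.6.
From dB/dt = 0: 1.49(1 - B*/416) = 0.0287·28.6, giving B* = 416·(1 - 0.551) = 187.
From dH/dt = 0: 0.00709·187 - 0.446 = 0.028C*, so C* = 0.879/0.028 = 31.4.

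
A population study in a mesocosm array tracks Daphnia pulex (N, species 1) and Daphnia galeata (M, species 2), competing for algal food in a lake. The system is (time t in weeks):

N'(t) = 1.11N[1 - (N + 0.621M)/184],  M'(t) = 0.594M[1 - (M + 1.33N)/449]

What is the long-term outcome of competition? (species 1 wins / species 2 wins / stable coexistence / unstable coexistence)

Compare the nullcline intercepts: K1/α12 = 184/0.621 = 296 < K2 = 449; K2/α21 = 449/1.33 = 338 > K1 = 184.
Since the inequalities point opposite ways, species 2 can invade but species 1 cannot.

species 2 excludes species 1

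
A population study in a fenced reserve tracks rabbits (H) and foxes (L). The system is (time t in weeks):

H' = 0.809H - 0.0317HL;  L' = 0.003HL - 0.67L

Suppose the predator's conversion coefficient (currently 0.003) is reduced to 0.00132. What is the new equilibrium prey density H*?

At the interior fixed point, setting dL/dt = 0 with L > 0 fixes H* = (predator death rate)/(HL coefficient) — independent of the other coefficients.
With the change, H* = 0.67/0.00132 = 508; it rises from 223.

H* ≈ 508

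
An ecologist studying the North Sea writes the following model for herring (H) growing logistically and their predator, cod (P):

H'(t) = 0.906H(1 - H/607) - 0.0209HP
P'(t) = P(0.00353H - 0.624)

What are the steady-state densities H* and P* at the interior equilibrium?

From dP/dt = 0 with P > 0: 0.00353H* = 0.624, so H* = 177.
Substitute into dH/dt = 0: 0.906(1 - 177/607) = 0.0209P*.
The bracket is 0.709, giving P* = 0.642/0.0209 = 30.7.

H* ≈ 177, P* ≈ 30.7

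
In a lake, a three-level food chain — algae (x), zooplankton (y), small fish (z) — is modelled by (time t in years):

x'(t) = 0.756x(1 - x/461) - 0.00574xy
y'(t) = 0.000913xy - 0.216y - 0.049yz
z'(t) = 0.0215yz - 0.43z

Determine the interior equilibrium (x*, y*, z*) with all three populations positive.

From dz/dt = 0: 0.0215y* = 0.43, so y* = 20.
From dx/dt = 0: 0.756(1 - x*/461) = 0.00574·20, giving x* = 461·(1 - 0.152) = 391.
From dy/dt = 0: 0.000913·391 - 0.216 = 0.049z*, so z* = 0.141/0.049 = 2.88.

x* ≈ 391, y* ≈ 20, z* ≈ 2.88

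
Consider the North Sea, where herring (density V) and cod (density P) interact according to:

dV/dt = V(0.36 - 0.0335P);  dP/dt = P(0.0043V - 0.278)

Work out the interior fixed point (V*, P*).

Set dP/dt = 0 with P > 0: 0.0043V - 0.278 = 0, so V* = 0.278/0.0043 = 64.7.
Set dV/dt = 0 with V > 0: 0.36 - 0.0335P = 0, so P* = 0.36/0.0335 = 10.7.

V* ≈ 64.7, P* ≈ 10.7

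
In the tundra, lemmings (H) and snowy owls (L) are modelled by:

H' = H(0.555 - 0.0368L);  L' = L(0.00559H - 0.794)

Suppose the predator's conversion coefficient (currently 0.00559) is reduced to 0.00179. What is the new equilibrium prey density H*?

H* ≈ 444

At the interior fixed point, setting dL/dt = 0 with L > 0 fixes H* = (predator death rate)/(HL coefficient) — independent of the other coefficients.
With the change, H* = 0.794/0.00179 = 444; it rises from 142.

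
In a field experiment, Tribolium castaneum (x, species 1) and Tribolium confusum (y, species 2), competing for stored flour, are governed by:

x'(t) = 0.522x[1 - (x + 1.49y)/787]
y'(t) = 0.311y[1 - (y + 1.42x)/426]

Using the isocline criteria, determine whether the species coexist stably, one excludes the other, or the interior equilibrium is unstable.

species 1 excludes species 2

Compare the nullcline intercepts: K1/α12 = 787/1.49 = 528 > K2 = 426; K2/α21 = 426/1.42 = 300 < K1 = 787.
Since the inequalities point opposite ways, species 1 can invade but species 2 cannot.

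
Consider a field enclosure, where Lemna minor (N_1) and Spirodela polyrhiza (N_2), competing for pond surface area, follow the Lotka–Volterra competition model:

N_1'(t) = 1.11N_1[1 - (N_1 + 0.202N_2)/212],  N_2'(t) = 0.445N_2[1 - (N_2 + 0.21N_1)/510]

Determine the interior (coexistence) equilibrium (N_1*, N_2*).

N_1* ≈ 114, N_2* ≈ 486

Setting both brackets to zero gives the nullclines N_1 + 0.202N_2 = 212 and 0.21N_1 + N_2 = 510.
Substituting N_2 = 510 - 0.21N_1 into the first: N_1(1 - 0.202·0.21) = 212 - 0.202·510.
So N_1* = 109/0.958 = 114, and then N_2* = 510 - 0.21·114 = 486.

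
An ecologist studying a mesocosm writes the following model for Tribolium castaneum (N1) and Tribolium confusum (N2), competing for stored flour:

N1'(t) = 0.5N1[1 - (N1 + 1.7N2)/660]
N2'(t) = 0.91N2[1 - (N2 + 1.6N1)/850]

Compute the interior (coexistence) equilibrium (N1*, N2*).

Setting both brackets to zero gives the nullclines N1 + 1.7N2 = 660 and 1.6N1 + N2 = 850.
Substituting N2 = 850 - 1.6N1 into the first: N1(1 - 1.7·1.6) = 660 - 1.7·850.
So N1* = -785/-1.72 = 456, and then N2* = 850 - 1.6·456 = 120.

N1* ≈ 456, N2* ≈ 120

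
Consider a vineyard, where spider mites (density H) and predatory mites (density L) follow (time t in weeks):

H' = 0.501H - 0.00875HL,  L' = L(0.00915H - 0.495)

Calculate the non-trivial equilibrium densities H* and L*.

H* ≈ 54.1, L* ≈ 57.3

Set dL/dt = 0 with L > 0: 0.00915H - 0.495 = 0, so H* = 0.495/0.00915 = 54.1.
Set dH/dt = 0 with H > 0: 0.501 - 0.00875L = 0, so L* = 0.501/0.00875 = 57.3.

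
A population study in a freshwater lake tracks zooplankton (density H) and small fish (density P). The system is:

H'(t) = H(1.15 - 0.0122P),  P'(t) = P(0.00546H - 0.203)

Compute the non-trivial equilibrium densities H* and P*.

H* ≈ 37.2, P* ≈ 94.3

Set dP/dt = 0 with P > 0: 0.00546H - 0.203 = 0, so H* = 0.203/0.00546 = 37.2.
Set dH/dt = 0 with H > 0: 1.15 - 0.0122P = 0, so P* = 1.15/0.0122 = 94.3.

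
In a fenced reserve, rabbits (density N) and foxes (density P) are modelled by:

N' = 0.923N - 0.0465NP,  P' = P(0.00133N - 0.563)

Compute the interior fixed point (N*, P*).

Set dP/dt = 0 with P > 0: 0.00133N - 0.563 = 0, so N* = 0.563/0.00133 = 423.
Set dN/dt = 0 with N > 0: 0.923 - 0.0465P = 0, so P* = 0.923/0.0465 = 19.8.

N* ≈ 423, P* ≈ 19.8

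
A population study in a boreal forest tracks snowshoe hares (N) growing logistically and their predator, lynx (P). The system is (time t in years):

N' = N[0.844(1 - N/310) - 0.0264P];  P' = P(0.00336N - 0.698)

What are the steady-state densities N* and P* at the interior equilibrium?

From dP/dt = 0 with P > 0: 0.00336N* = 0.698, so N* = 208.
Substitute into dN/dt = 0: 0.844(1 - 208/310) = 0.0264P*.
The bracket is 0.33, giving P* = 0.278/0.0264 = 10.5.

N* ≈ 208, P* ≈ 10.5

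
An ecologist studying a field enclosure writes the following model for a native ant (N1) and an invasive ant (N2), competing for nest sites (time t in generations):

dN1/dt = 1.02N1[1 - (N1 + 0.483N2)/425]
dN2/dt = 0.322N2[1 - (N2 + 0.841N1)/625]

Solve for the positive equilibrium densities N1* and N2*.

N1* ≈ 207, N2* ≈ 451

Setting both brackets to zero gives the nullclines N1 + 0.483N2 = 425 and 0.841N1 + N2 = 625.
Substituting N2 = 625 - 0.841N1 into the first: N1(1 - 0.483·0.841) = 425 - 0.483·625.
So N1* = 123/0.594 = 207, and then N2* = 625 - 0.841·207 = 451.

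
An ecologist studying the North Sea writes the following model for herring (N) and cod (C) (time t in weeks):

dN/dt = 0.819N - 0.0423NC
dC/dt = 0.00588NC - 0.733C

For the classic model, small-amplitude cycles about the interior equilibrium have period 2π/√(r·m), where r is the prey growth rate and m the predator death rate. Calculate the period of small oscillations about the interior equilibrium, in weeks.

Here r = 0.819 and m = 0.733, so r·m = 0.6.
ω = √0.6 = 0.775 per week, hence T = 2π/ω ≈ 8.11 weeks.

T ≈ 8.11 weeks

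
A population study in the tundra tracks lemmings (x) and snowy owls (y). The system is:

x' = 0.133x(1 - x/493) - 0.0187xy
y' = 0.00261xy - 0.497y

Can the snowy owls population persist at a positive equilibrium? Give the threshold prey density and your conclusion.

Threshold x = 190; K > 190, so yes, the predator persists.

The predator equation gives dy/dt > 0 only when x > 0.497/0.00261 = 190.
Without the predator, x → K = 493. Since 493 > 190, the predator can invade and persist.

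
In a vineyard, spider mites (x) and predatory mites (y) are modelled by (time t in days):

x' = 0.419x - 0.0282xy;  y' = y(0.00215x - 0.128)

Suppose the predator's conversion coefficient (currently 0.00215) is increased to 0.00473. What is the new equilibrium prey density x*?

x* ≈ 27.1

At the interior fixed point, setting dy/dt = 0 with y > 0 fixes x* = (predator death rate)/(xy coefficient) — independent of the other coefficients.
With the change, x* = 0.128/0.00473 = 27.1; it falls from 59.5.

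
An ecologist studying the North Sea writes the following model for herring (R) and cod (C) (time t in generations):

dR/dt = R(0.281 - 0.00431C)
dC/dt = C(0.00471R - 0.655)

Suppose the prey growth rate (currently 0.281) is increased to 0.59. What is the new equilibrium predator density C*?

At the interior fixed point, setting dR/dt = 0 with R > 0 fixes C* = (prey growth rate)/(RC coefficient) — independent of the other coefficients.
With the change, C* = 0.59/0.00431 = 137; it rises from 65.2.

C* ≈ 137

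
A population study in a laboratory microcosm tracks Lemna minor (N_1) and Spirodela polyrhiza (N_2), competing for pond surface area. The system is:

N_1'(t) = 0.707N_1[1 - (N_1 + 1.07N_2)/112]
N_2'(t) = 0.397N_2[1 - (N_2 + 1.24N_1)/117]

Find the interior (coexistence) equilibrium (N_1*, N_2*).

Setting both brackets to zero gives the nullclines N_1 + 1.07N_2 = 112 and 1.24N_1 + N_2 = 117.
Substituting N_2 = 117 - 1.24N_1 into the first: N_1(1 - 1.07·1.24) = 112 - 1.07·117.
So N_1* = -13.2/-0.327 = 40.4, and then N_2* = 117 - 1.24·40.4 = 67.

N_1* ≈ 40.4, N_2* ≈ 67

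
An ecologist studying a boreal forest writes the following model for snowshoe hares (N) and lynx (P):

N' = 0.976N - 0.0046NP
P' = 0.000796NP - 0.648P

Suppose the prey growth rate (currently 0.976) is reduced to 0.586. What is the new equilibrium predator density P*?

P* ≈ 127

At the interior fixed point, setting dN/dt = 0 with N > 0 fixes P* = (prey growth rate)/(NP coefficient) — independent of the other coefficients.
With the change, P* = 0.586/0.0046 = 127; it falls from 212.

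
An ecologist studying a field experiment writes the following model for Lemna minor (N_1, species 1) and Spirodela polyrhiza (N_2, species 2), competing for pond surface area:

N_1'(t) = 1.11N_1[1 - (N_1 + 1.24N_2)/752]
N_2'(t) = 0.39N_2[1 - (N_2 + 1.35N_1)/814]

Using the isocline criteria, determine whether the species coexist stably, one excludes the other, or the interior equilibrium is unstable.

Compare the nullcline intercepts: K1/α12 = 752/1.24 = 606 < K2 = 814; K2/α21 = 814/1.35 = 603 < K1 = 752.
Since both are reversed, neither can invade when rare; the interior point is a saddle.

unstable coexistence (outcome depends on initial conditions)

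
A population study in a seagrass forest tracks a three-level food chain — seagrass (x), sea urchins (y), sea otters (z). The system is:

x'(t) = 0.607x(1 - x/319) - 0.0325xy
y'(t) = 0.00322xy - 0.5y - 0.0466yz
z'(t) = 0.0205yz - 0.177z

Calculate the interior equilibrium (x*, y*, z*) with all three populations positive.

From dz/dt = 0: 0.0205y* = 0.177, so y* = 8.63.
From dx/dt = 0: 0.607(1 - x*/319) = 0.0325·8.63, giving x* = 319·(1 - 0.462) = 172.
From dy/dt = 0: 0.00322·172 - 0.5 = 0.0466z*, so z* = 0.0523/0.0466 = 1.12.

x* ≈ 172, y* ≈ 8.63, z* ≈ 1.12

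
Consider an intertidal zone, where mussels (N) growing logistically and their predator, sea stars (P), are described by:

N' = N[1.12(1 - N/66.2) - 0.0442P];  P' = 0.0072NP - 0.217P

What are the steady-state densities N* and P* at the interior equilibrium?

From dP/dt = 0 with P > 0: 0.0072N* = 0.217, so N* = 30.1.
Substitute into dN/dt = 0: 1.12(1 - 30.1/66.2) = 0.0442P*.
The bracket is 0.545, giving P* = 0.61/0.0442 = 13.8.

N* ≈ 30.1, P* ≈ 13.8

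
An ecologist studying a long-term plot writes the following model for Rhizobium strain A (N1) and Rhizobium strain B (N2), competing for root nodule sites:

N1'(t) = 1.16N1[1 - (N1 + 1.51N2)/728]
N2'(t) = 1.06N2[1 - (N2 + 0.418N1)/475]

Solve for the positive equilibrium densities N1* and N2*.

N1* ≈ 29.1, N2* ≈ 463

Setting both brackets to zero gives the nullclines N1 + 1.51N2 = 728 and 0.418N1 + N2 = 475.
Substituting N2 = 475 - 0.418N1 into the first: N1(1 - 1.51·0.418) = 728 - 1.51·475.
So N1* = 10.8/0.369 = 29.1, and then N2* = 475 - 0.418·29.1 = 463.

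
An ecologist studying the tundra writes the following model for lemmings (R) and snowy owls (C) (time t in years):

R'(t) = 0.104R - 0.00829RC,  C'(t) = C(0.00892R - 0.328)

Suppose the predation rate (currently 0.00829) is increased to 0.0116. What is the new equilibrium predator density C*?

C* ≈ 8.97

At the interior fixed point, setting dR/dt = 0 with R > 0 fixes C* = (prey growth rate)/(RC coefficient) — independent of the other coefficients.
With the change, C* = 0.104/0.0116 = 8.97; it falls from 12.5.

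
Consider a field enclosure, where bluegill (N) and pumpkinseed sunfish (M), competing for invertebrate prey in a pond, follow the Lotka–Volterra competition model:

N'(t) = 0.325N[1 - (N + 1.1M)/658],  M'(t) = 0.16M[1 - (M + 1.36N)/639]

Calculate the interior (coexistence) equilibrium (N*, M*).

N* ≈ 90.5, M* ≈ 516

Setting both brackets to zero gives the nullclines N + 1.1M = 658 and 1.36N + M = 639.
Substituting M = 639 - 1.36N into the first: N(1 - 1.1·1.36) = 658 - 1.1·639.
So N* = -44.9/-0.496 = 90.5, and then M* = 639 - 1.36·90.5 = 516.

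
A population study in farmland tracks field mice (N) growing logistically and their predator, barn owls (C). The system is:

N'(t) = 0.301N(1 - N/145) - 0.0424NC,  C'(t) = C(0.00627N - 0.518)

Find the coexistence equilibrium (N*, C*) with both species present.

From dC/dt = 0 with C > 0: 0.00627N* = 0.518, so N* = 82.6.
Substitute into dN/dt = 0: 0.301(1 - 82.6/145) = 0.0424C*.
The bracket is 0.43, giving C* = 0.13/0.0424 = 3.05.

N* ≈ 82.6, C* ≈ 3.05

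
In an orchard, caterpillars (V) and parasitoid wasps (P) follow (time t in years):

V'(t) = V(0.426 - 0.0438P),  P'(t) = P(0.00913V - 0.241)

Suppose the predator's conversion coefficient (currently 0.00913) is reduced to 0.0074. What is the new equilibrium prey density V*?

At the interior fixed point, setting dP/dt = 0 with P > 0 fixes V* = (predator death rate)/(VP coefficient) — independent of the other coefficients.
With the change, V* = 0.241/0.0074 = 32.6; it rises from 26.4.

V* ≈ 32.6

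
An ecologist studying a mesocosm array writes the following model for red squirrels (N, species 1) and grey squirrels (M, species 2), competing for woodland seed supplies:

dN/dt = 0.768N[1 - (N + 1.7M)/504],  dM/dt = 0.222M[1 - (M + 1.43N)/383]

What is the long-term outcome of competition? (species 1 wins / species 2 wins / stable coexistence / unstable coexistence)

Compare the nullcline intercepts: K1/α12 = 504/1.7 = 296 < K2 = 383; K2/α21 = 383/1.43 = 268 < K1 = 504.
Since both are reversed, neither can invade when rare; the interior point is a saddle.

unstable coexistence (outcome depends on initial conditions)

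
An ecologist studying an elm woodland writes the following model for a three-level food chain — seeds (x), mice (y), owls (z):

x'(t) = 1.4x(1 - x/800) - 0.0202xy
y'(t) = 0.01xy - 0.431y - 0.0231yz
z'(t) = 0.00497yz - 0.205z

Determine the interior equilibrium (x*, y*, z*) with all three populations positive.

From dz/dt = 0: 0.00497y* = 0.205, so y* = 41.2.
From dx/dt = 0: 1.4(1 - x*/800) = 0.0202·41.2, giving x* = 800·(1 - 0.595) = 324.
From dy/dt = 0: 0.01·324 - 0.431 = 0.0231z*, so z* = 2.81/0.0231 = 122.

x* ≈ 324, y* ≈ 41.2, z* ≈ 122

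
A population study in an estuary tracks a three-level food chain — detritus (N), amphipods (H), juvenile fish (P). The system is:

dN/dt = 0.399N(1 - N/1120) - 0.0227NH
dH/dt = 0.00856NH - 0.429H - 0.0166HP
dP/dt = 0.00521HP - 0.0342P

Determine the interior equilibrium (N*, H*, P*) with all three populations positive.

N* ≈ 702, H* ≈ 6.56, P* ≈ 336

From dP/dt = 0: 0.00521H* = 0.0342, so H* = 6.56.
From dN/dt = 0: 0.399(1 - N*/1120) = 0.0227·6.56, giving N* = 1120·(1 - 0.373) = 702.
From dH/dt = 0: 0.00856·702 - 0.429 = 0.0166P*, so P* = 5.58/0.0166 = 336.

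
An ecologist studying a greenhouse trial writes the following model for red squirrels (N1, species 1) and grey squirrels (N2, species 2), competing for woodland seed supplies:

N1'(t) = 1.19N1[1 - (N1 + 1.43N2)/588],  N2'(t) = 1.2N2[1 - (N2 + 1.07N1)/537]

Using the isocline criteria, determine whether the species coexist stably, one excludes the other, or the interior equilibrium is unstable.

unstable coexistence (outcome depends on initial conditions)

Compare the nullcline intercepts: K1/α12 = 588/1.43 = 411 < K2 = 537; K2/α21 = 537/1.07 = 502 < K1 = 588.
Since both are reversed, neither can invade when rare; the interior point is a saddle.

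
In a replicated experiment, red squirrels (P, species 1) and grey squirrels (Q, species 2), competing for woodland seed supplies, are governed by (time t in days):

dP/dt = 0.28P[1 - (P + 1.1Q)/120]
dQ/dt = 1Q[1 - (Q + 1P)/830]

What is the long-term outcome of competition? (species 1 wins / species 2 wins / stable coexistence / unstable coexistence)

species 2 excludes species 1

Compare the nullcline intercepts: K1/α12 = 120/1.1 = 109 < K2 = 830; K2/α21 = 830/1 = 830 > K1 = 120.
Since the inequalities point opposite ways, species 2 can invade but species 1 cannot.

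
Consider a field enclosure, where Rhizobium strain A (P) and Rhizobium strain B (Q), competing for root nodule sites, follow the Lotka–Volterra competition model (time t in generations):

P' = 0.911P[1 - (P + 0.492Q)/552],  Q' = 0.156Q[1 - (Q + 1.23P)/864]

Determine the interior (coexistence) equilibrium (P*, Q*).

Setting both brackets to zero gives the nullclines P + 0.492Q = 552 and 1.23P + Q = 864.
Substituting Q = 864 - 1.23P into the first: P(1 - 0.492·1.23) = 552 - 0.492·864.
So P* = 127/0.395 = 321, and then Q* = 864 - 1.23·321 = 469.

P* ≈ 321, Q* ≈ 469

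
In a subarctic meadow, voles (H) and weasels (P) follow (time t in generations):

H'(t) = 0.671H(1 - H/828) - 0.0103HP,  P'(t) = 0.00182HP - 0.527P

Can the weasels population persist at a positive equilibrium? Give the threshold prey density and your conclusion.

Threshold H = 290; K > 290, so yes, the predator persists.

The predator equation gives dP/dt > 0 only when H > 0.527/0.00182 = 290.
Without the predator, H → K = 828. Since 828 > 290, the predator can invade and persist.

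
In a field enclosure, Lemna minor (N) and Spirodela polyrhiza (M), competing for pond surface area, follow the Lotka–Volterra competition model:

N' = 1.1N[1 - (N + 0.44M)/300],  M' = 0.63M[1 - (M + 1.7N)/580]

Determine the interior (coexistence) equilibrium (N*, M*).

Setting both brackets to zero gives the nullclines N + 0.44M = 300 and 1.7N + M = 580.
Substituting M = 580 - 1.7N into the first: N(1 - 0.44·1.7) = 300 - 0.44·580.
So N* = 44.8/0.252 = 178, and then M* = 580 - 1.7·178 = 278.

N* ≈ 178, M* ≈ 278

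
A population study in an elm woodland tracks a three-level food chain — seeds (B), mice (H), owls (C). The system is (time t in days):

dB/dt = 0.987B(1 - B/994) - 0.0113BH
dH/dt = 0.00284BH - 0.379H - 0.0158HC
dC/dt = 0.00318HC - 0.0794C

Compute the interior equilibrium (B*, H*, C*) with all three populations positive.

B* ≈ 710, H* ≈ 25, C* ≈ 104

From dC/dt = 0: 0.00318H* = 0.0794, so H* = 25.
From dB/dt = 0: 0.987(1 - B*/994) = 0.0113·25, giving B* = 994·(1 - 0.286) = 710.
From dH/dt = 0: 0.00284·710 - 0.379 = 0.0158C*, so C* = 1.64/0.0158 = 104.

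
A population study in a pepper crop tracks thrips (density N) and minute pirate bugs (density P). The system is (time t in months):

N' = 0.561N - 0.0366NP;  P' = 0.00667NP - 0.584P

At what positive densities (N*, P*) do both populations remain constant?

Set dP/dt = 0 with P > 0: 0.00667N - 0.584 = 0, so N* = 0.584/0.00667 = 87.6.
Set dN/dt = 0 with N > 0: 0.561 - 0.0366P = 0, so P* = 0.561/0.0366 = 15.3.

N* ≈ 87.6, P* ≈ 15.3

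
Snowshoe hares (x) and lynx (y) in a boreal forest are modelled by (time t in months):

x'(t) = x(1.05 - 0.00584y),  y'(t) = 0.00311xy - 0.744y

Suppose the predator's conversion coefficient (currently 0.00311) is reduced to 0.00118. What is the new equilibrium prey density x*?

x* ≈ 631

At the interior fixed point, setting dy/dt = 0 with y > 0 fixes x* = (predator death rate)/(xy coefficient) — independent of the other coefficients.
With the change, x* = 0.744/0.00118 = 631; it rises from 239.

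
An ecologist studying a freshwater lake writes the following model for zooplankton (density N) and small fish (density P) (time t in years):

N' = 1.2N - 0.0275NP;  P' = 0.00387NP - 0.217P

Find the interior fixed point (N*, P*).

Set dP/dt = 0 with P > 0: 0.00387N - 0.217 = 0, so N* = 0.217/0.00387 = 56.1.
Set dN/dt = 0 with N > 0: 1.2 - 0.0275P = 0, so P* = 1.2/0.0275 = 43.6.

N* ≈ 56.1, P* ≈ 43.6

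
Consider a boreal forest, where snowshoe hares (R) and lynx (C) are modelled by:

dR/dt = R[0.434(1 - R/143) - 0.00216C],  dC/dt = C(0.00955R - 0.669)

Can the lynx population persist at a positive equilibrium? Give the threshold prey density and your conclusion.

The predator equation gives dC/dt > 0 only when R > 0.669/0.00955 = 70.1.
Without the predator, R → K = 143. Since 143 > 70.1, the predator can invade and persist.

Threshold R = 70.1; K > 70.1, so yes, the predator persists.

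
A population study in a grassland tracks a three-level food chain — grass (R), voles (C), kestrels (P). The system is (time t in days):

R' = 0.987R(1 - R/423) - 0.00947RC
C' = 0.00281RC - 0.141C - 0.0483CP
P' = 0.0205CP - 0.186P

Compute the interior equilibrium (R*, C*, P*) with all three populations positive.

From dP/dt = 0: 0.0205C* = 0.186, so C* = 9.07.
From dR/dt = 0: 0.987(1 - R*/423) = 0.00947·9.07, giving R* = 423·(1 - 0.0871) = 386.
From dC/dt = 0: 0.00281·386 - 0.141 = 0.0483P*, so P* = 0.944/0.0483 = 19.5.

R* ≈ 386, C* ≈ 9.07, P* ≈ 19.5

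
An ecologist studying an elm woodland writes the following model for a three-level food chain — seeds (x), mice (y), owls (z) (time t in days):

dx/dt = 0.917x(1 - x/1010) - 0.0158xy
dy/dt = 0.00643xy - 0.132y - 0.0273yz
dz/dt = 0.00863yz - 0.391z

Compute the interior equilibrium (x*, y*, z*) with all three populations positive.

From dz/dt = 0: 0.00863y* = 0.391, so y* = 45.3.
From dx/dt = 0: 0.917(1 - x*/1010) = 0.0158·45.3, giving x* = 1010·(1 - 0.781) = 222.
From dy/dt = 0: 0.00643·222 - 0.132 = 0.0273z*, so z* = 1.29/0.0273 = 47.3.

x* ≈ 222, y* ≈ 45.3, z* ≈ 47.3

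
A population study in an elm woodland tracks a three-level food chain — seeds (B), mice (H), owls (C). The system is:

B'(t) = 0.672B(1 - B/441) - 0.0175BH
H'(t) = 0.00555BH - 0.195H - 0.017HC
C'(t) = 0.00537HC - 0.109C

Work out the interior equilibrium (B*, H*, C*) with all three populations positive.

From dC/dt = 0: 0.00537H* = 0.109, so H* = 20.3.
From dB/dt = 0: 0.672(1 - B*/441) = 0.0175·20.3, giving B* = 441·(1 - 0.529) = 208.
From dH/dt = 0: 0.00555·208 - 0.195 = 0.017C*, so C* = 0.959/0.017 = 56.4.

B* ≈ 208, H* ≈ 20.3, C* ≈ 56.4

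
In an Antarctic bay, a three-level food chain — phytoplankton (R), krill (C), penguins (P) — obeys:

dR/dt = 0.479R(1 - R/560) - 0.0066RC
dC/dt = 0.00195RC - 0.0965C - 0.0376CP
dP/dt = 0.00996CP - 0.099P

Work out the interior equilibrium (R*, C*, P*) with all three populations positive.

From dP/dt = 0: 0.00996C* = 0.099, so C* = 9.94.
From dR/dt = 0: 0.479(1 - R*/560) = 0.0066·9.94, giving R* = 560·(1 - 0.137) = 483.
From dC/dt = 0: 0.00195·483 - 0.0965 = 0.0376P*, so P* = 0.846/0.0376 = 22.5.

R* ≈ 483, C* ≈ 9.94, P* ≈ 22.5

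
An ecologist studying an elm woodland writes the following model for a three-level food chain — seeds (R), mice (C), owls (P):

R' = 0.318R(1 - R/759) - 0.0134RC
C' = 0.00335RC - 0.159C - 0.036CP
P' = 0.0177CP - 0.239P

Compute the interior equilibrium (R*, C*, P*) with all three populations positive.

R* ≈ 327, C* ≈ 13.5, P* ≈ 26

From dP/dt = 0: 0.0177C* = 0.239, so C* = 13.5.
From dR/dt = 0: 0.318(1 - R*/759) = 0.0134·13.5, giving R* = 759·(1 - 0.569) = 327.
From dC/dt = 0: 0.00335·327 - 0.159 = 0.036P*, so P* = 0.937/0.036 = 26.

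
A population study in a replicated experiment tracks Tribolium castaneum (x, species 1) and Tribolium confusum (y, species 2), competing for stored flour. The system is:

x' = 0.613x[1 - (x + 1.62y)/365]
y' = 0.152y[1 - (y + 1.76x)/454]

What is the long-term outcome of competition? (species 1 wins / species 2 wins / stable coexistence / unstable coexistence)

unstable coexistence (outcome depends on initial conditions)

Compare the nullcline intercepts: K1/α12 = 365/1.62 = 225 < K2 = 454; K2/α21 = 454/1.76 = 258 < K1 = 365.
Since both are reversed, neither can invade when rare; the interior point is a saddle.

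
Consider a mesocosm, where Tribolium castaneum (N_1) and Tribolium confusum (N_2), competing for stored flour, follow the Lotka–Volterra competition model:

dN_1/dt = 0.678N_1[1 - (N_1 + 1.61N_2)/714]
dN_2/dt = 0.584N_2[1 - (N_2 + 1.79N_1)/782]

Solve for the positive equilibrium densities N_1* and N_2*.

Setting both brackets to zero gives the nullclines N_1 + 1.61N_2 = 714 and 1.79N_1 + N_2 = 782.
Substituting N_2 = 782 - 1.79N_1 into the first: N_1(1 - 1.61·1.79) = 714 - 1.61·782.
So N_1* = -545/-1.88 = 290, and then N_2* = 782 - 1.79·290 = 264.

N_1* ≈ 290, N_2* ≈ 264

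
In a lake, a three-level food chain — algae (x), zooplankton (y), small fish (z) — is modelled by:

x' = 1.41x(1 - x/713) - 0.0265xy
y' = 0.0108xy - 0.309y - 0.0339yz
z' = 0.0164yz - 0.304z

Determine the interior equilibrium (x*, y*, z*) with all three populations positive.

From dz/dt = 0: 0.0164y* = 0.304, so y* = 18.5.
From dx/dt = 0: 1.41(1 - x*/713) = 0.0265·18.5, giving x* = 713·(1 - 0.348) = 465.
From dy/dt = 0: 0.0108·465 - 0.309 = 0.0339z*, so z* = 4.71/0.0339 = 139.

x* ≈ 465, y* ≈ 18.5, z* ≈ 139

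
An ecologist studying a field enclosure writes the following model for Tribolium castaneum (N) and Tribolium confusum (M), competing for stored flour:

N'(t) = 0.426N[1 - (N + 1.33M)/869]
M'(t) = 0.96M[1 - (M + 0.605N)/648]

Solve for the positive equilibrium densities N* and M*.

N* ≈ 36.7, M* ≈ 626

Setting both brackets to zero gives the nullclines N + 1.33M = 869 and 0.605N + M = 648.
Substituting M = 648 - 0.605N into the first: N(1 - 1.33·0.605) = 869 - 1.33·648.
So N* = 7.16/0.195 = 36.7, and then M* = 648 - 0.605·36.7 = 626.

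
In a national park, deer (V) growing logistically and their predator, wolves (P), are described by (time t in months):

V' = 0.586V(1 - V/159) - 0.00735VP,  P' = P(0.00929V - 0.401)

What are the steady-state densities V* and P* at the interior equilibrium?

V* ≈ 43.2, P* ≈ 58.1

From dP/dt = 0 with P > 0: 0.00929V* = 0.401, so V* = 43.2.
Substitute into dV/dt = 0: 0.586(1 - 43.2/159) = 0.00735P*.
The bracket is 0.729, giving P* = 0.427/0.00735 = 58.1.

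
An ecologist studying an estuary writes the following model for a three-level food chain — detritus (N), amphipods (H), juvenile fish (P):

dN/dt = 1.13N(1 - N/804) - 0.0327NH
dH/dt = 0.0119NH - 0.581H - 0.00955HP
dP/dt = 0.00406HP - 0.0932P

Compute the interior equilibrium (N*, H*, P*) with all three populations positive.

N* ≈ 270, H* ≈ 23, P* ≈ 275

From dP/dt = 0: 0.00406H* = 0.0932, so H* = 23.
From dN/dt = 0: 1.13(1 - N*/804) = 0.0327·23, giving N* = 804·(1 - 0.664) = 270.
From dH/dt = 0: 0.0119·270 - 0.581 = 0.00955P*, so P* = 2.63/0.00955 = 275.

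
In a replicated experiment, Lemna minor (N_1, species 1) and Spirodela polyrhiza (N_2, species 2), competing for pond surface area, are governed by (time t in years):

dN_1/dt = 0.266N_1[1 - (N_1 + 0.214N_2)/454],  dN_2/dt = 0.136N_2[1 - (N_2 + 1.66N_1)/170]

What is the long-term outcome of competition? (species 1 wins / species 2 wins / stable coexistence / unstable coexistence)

species 1 excludes species 2

Compare the nullcline intercepts: K1/α12 = 454/0.214 = 2120 > K2 = 170; K2/α21 = 170/1.66 = 102 < K1 = 454.
Since the inequalities point opposite ways, species 1 can invade but species 2 cannot.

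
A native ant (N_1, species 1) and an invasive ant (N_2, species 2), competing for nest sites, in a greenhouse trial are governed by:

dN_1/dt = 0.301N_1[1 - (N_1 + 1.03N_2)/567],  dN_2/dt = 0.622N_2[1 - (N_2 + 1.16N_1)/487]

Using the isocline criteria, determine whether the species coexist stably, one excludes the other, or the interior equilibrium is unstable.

Compare the nullcline intercepts: K1/α12 = 567/1.03 = 550 > K2 = 487; K2/α21 = 487/1.16 = 420 < K1 = 567.
Since the inequalities point opposite ways, species 1 can invade but species 2 cannot.

species 1 excludes species 2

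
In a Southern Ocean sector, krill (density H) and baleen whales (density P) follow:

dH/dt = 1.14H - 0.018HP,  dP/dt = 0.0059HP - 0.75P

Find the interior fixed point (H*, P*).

Set dP/dt = 0 with P > 0: 0.0059H - 0.75 = 0, so H* = 0.75/0.0059 = 127.
Set dH/dt = 0 with H > 0: 1.14 - 0.018P = 0, so P* = 1.14/0.018 = 63.3.

H* ≈ 127, P* ≈ 63.3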